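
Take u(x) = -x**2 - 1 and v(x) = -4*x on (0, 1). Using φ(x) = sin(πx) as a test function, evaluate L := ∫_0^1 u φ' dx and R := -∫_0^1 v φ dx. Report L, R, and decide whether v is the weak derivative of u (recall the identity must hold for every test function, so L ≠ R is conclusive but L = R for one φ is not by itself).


LHS = 2/π, RHS = 4/π. No, v is not the weak derivative of u.

u(x) = -x**2 - 1, classical derivative u'(x) = -2*x.
φ(x) = sin(πx), so φ'(x) = π*cos(π*x).
Note φ(0) = φ(1) = 0, so the boundary term u·φ vanishes.
LHS = ∫_0^1 u(x) φ'(x) dx = ∫_0^1 (-π*x^2*cos(π*x) - π*cos(π*x)) dx. Term by term:
  ∫_0^1 -π*cos(π*x) dx = 0;  ∫_0^1 -π*x^2*cos(π*x) dx = 2/π.
Sum: 0 + 2/π = 2/π.
So LHS = 2/π.
∫_0^1 v(x) φ(x) dx = ∫_0^1 (-4*x*sin(π*x)) dx. Term by term:
  ∫_0^1 -4*x*sin(π*x) dx = -4/π.
So RHS = -∫_0^1 v(x) φ(x) dx = 4/π.
LHS − RHS = -2/π ≠ 0, so the identity fails.
(For a valid weak derivative the identity must hold for EVERY test function, in particular this one. The failure shows v is NOT the weak derivative of u.)
Correct weak derivative would be u'(x) = -2*x.


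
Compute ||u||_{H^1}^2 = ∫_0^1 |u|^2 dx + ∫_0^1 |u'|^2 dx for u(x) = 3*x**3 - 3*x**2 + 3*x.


||u||_{H^1}^2 = 867/70

The H^1 norm (squared) on an interval (0, L) is
  ||u||_{H^1}^2 = ∫_0^L u(x)^2 dx + ∫_0^L u'(x)^2 dx.
Compute u'(x) = 9*x**2 - 6*x + 3.
Then u(x)^2 = 9*x**6 - 18*x**5 + 27*x**4 - 18*x**3 + 9*x**2 and u'(x)^2 = 81*x**4 - 108*x**3 + 90*x**2 - 36*x + 9.
Integrate each monomial from 0 to 1 using ∫_0^1 c·x^n dx = c·1^(n+1)/(n+1):
  ∫_0^1 u(x)^2 dx = ∫_0^1 (9*x^6 - 18*x^5 + 27*x^4 - 18*x^3 + 9*x^2) dx. Term by term:
    ∫_0^1 9*x^6 dx = 9/7;  ∫_0^1 -18*x^5 dx = -3;  ∫_0^1 27*x^4 dx = 27/5;
    ∫_0^1 -18*x^3 dx = -9/2;  ∫_0^1 9*x^2 dx = 3.
  Sum: 9/7 − 3 + 27/5 − 9/2 + 3 = 153/70.
  ∫_0^1 u'(x)^2 dx = ∫_0^1 (81*x^4 - 108*x^3 + 90*x^2 - 36*x + 9) dx. Term by term:
    ∫_0^1 81*x^4 dx = 81/5;  ∫_0^1 -108*x^3 dx = -27;  ∫_0^1 90*x^2 dx = 30;
    ∫_0^1 -36*x dx = -18;  ∫_0^1 9 dx = 9.
  Sum: 81/5 − 27 + 30 − 18 + 9 = 51/5.
Adding: ||u||_{H^1}^2 = 153/70 + 51/5 = 867/70.


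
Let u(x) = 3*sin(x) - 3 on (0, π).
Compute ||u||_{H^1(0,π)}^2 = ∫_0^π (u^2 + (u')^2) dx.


||u||_{H^1(0,π)}^2 = -36 + 18*π

u'(x) = 3*cos(x).
Expand u² and (u')² and integrate term by term on (0, π), using: for integers n ≥ 1, ∫_0^π sin²(nx) dx = ∫_0^π cos²(nx) dx = π/2; for n ≠ n', ∫_0^π sin(nx)sin(n'x) dx = ∫_0^π cos(nx)cos(n'x) dx = 0; and by product-to-sum, ∫_0^π sin(nx)cos(n'x) dx = ½∫_0^π [sin((n+n')x) + sin((n−n')x)] dx, which is 0 when n+n' is even and 2n/(n²−n'²) when n+n' is odd (it need not vanish on (0, π)). For the constant mode: ∫_0^π 1 dx = π, ∫_0^π cos(nx) dx = 0, ∫_0^π sin(nx) dx = (1−(−1)^n)/n.
  u² squared terms: (-3)²·∫1 dx = 9·π = 9*π;  (3)²·∫sin(x)² dx = 9·π/2 = 9*π/2.
  u² cross terms: 2·(-3)·(3)·∫1·sin(x) dx = -18·(2) = -36.
  So ∫_0^π u² dx = 9*π + 9*π/2 − 36 = -36 + 27*π/2.
  (u')² squared terms: (3)²·∫cos(x)² dx = 9·π/2 = 9*π/2.
  So ∫_0^π (u')² dx = 9*π/2.
||u||_{H^1}^2 = (-36 + 27*π/2) + (9*π/2) = -36 + 18*π.


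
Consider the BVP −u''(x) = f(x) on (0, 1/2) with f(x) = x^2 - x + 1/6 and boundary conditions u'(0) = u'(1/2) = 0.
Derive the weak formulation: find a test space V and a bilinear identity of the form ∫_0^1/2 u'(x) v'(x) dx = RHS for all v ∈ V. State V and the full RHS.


V = H^1(0, 1/2) (no boundary constraint on v; u is determined up to an additive constant); weak form: ∫_0^1/2 u'v' dx = ∫_0^1/2 (x^2 - x + 1/6) v dx for all v ∈ V.

Multiply both sides by a test function v and integrate from 0 to 1/2:
  ∫_0^1/2 −u''(x) v(x) dx = ∫_0^1/2 f(x) v(x) dx.
Integrate the LHS by parts once:
  ∫_0^1/2 −u'' v dx = −[u'(x) v(x)]_0^1/2 + ∫_0^1/2 u'(x) v'(x) dx.
Thus ∫_0^1/2 u'(x) v'(x) dx = ∫_0^1/2 f(x) v(x) dx + [u'(x) v(x)]_0^1/2.
Choose V so that boundary terms are either known or forced to vanish.
u has homogeneous Neumann: u'(0) = u'(1/2) = 0. So [u' v]_0^1/2 = 0·v(1/2) − 0·v(0) = 0 for any v; take V = H^1(0, 1/2).
Weak formulation: find u (satisfying any essential BC) such that ∫_0^1/2 u'(x) v'(x) dx = ∫_0^1/2 f v dx for all v ∈ V (homogeneous Neumann, so boundary terms vanish).
Substituting f(x) = x^2 - x + 1/6, the right-hand side is ∫_0^1/2 (x^2 - x + 1/6) v dx.
Compatibility check (pure Neumann): taking v ≡ 1 ∈ V gives 0 = ∫_0^1/2 f dx + (0) − (0), i.e. ∫_0^1/2 f dx must equal u'(0) − u'(1/2) = 0. Indeed ∫_0^1/2 (x^2 - x + 1/6) dx = 0, so the data are compatible. The solution is then unique only up to an additive constant (fix it e.g. by requiring ∫_0^1/2 u dx = 0).


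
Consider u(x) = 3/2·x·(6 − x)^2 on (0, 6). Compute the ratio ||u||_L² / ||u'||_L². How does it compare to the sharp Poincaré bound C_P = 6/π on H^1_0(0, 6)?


||u||_L² / ||u'||_L² = 3*sqrt(14)/7 < C_P = 6/π.

u(x) = 3/2·x·(6 − x)^2, so u'(x) = 9*(x/2 - 3)*(x - 2).
u(x) = 3/2·x·(6 − x)^2 vanishes at x = 0 and x = 6, so u ∈ H^1_0(0, 6). Differentiate via the product rule and integrate the resulting polynomials term by term.
  ∫_0^6 u² dx = ∫_0^6 (9*x^6/4 - 54*x^5 + 486*x^4 - 1944*x^3 + 2916*x^2) dx. Term by term:
    ∫_0^6 9*x^6/4 dx = 629856/7;  ∫_0^6 -54*x^5 dx = -419904;  ∫_0^6 486*x^4 dx = 3779136/5;
    ∫_0^6 -1944*x^3 dx = -629856;  ∫_0^6 2916*x^2 dx = 209952.
  Sum: 629856/7 − 419904 + 3779136/5 − 629856 + 209952 = 209952/35.
  ∫_0^6 (u')² dx = ∫_0^6 (81*x^4/4 - 324*x^3 + 1782*x^2 - 3888*x + 2916) dx. Term by term:
    ∫_0^6 81*x^4/4 dx = 157464/5;  ∫_0^6 -324*x^3 dx = -104976;  ∫_0^6 1782*x^2 dx = 128304;
    ∫_0^6 -3888*x dx = -69984;  ∫_0^6 2916 dx = 17496.
  Sum: 157464/5 − 104976 + 128304 − 69984 + 17496 = 11664/5.
∫_0^6 u² dx = 209952/35, so ||u||_L² = 324*sqrt(70)/35.
∫_0^6 (u')² dx = 11664/5, so ||u'||_L² = 108*sqrt(5)/5.
Ratio ||u||_L² / ||u'||_L² = 3*sqrt(14)/7.
Sharp Poincaré constant on H^1_0(0, 6) is C_P = L/π = 6/π, achieved by sin(π/6·x).
A polynomial bump cannot attain the sharp Poincaré constant (only the first sine eigenfunction does), so the ratio is strictly less than C_P, consistent with ||u||_L² ≤ C_P ||u'||_L².


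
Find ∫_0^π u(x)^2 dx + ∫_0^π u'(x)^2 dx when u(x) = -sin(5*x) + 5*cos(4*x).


||u||_{H^1(0,π)}^2 = -1700/9 + 451*π/2

u'(x) = -20*sin(4*x) - 5*cos(5*x).
Expand u² and (u')² and integrate term by term on (0, π), using: for integers n ≥ 1, ∫_0^π sin²(nx) dx = ∫_0^π cos²(nx) dx = π/2; for n ≠ n', ∫_0^π sin(nx)sin(n'x) dx = ∫_0^π cos(nx)cos(n'x) dx = 0; and by product-to-sum, ∫_0^π sin(nx)cos(n'x) dx = ½∫_0^π [sin((n+n')x) + sin((n−n')x)] dx, which is 0 when n+n' is even and 2n/(n²−n'²) when n+n' is odd (it need not vanish on (0, π)).
  u² squared terms: (-1)²·∫sin(5x)² dx = 1·π/2 = π/2;  (5)²·∫cos(4x)² dx = 25·π/2 = 25*π/2.
  u² cross terms: 2·(-1)·(5)·∫sin(5x)·cos(4x) dx = -10·(10/9) = -100/9.
  So ∫_0^π u² dx = π/2 + 25*π/2 − 100/9 = -100/9 + 13*π.
  (u')² squared terms: (-20)²·∫sin(4x)² dx = 400·π/2 = 200*π;  (-5)²·∫cos(5x)² dx = 25·π/2 = 25*π/2.
  (u')² cross terms: 2·(-20)·(-5)·∫sin(4x)·cos(5x) dx = 200·(-8/9) = -1600/9.
  So ∫_0^π (u')² dx = 200*π + 25*π/2 − 1600/9 = -1600/9 + 425*π/2.
||u||_{H^1}^2 = (-100/9 + 13*π) + (-1600/9 + 425*π/2) = -1700/9 + 451*π/2.


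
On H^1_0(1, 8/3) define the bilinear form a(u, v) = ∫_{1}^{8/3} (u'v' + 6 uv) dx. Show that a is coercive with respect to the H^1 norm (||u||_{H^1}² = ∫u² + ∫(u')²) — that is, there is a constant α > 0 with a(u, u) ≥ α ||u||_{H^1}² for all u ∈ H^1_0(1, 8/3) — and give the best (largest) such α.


α = 1

Coercivity of a(·,·) on H^1_0(1, 8/3) means a(u, u) ≥ α ||u||_{H^1}² for every u ∈ H^1_0.
The interval has length L = 5/3, and Poincaré/coercivity depend only on L. Here a(u, u) = ∫(u')² + (6)·∫u².
Here c = 6 ≥ 1, so a(u,u) = ∫(u')² + c∫u² ≥ ∫(u')² + ∫u² = ||u||_{H^1}², i.e. α = 1 works. No larger α is possible: a(u,u) ≥ α||u||_{H^1}² means (1−α)∫(u')² ≥ (α−c)∫u², and for the modes u_n = sin(nπ(x−x₀)/L) (x₀ the left endpoint) one has ∫u_n²/∫(u_n')² = (L/(nπ))² → 0, so a(u_n,u_n)/||u_n||_{H^1}² → 1. Hence the optimal constant is α = 1.
Therefore α = 1.


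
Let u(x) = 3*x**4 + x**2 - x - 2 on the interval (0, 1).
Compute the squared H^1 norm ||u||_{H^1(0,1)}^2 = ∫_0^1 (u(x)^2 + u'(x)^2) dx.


||u||_{H^1}^2 = 5809/210

The H^1 norm (squared) on an interval (0, L) is
  ||u||_{H^1}^2 = ∫_0^L u(x)^2 dx + ∫_0^L u'(x)^2 dx.
Compute u'(x) = 12*x**3 + 2*x - 1.
Then u(x)^2 = 9*x**8 + 6*x**6 - 6*x**5 - 11*x**4 - 2*x**3 - 3*x**2 + 4*x + 4 and u'(x)^2 = 144*x**6 + 48*x**4 - 24*x**3 + 4*x**2 - 4*x + 1.
Integrate each monomial from 0 to 1 using ∫_0^1 c·x^n dx = c·1^(n+1)/(n+1):
  ∫_0^1 u(x)^2 dx = ∫_0^1 (9*x^8 + 6*x^6 - 6*x^5 - 11*x^4 - 2*x^3 - 3*x^2 + 4*x + 4) dx. Term by term:
    ∫_0^1 9*x^8 dx = 1;  ∫_0^1 6*x^6 dx = 6/7;  ∫_0^1 -6*x^5 dx = -1;
    ∫_0^1 -11*x^4 dx = -11/5;  ∫_0^1 -2*x^3 dx = -1/2;  ∫_0^1 -3*x^2 dx = -1;
    ∫_0^1 4*x dx = 2;  ∫_0^1 4 dx = 4.
  Sum: 1 + 6/7 − 1 − 11/5 − 1/2 − 1 + 2 + 4 = 221/70.
  ∫_0^1 u'(x)^2 dx = ∫_0^1 (144*x^6 + 48*x^4 - 24*x^3 + 4*x^2 - 4*x + 1) dx. Term by term:
    ∫_0^1 144*x^6 dx = 144/7;  ∫_0^1 48*x^4 dx = 48/5;  ∫_0^1 -24*x^3 dx = -6;
    ∫_0^1 4*x^2 dx = 4/3;  ∫_0^1 -4*x dx = -2;  ∫_0^1 1 dx = 1.
  Sum: 144/7 + 48/5 − 6 + 4/3 − 2 + 1 = 2573/105.
Adding: ||u||_{H^1}^2 = 221/70 + 2573/105 = 5809/210.


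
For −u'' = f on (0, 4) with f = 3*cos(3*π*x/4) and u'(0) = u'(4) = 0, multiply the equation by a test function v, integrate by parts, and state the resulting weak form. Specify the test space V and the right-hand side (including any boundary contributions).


V = H^1(0, 4) (no boundary constraint on v; u is determined up to an additive constant); weak form: ∫_0^4 u'v' dx = ∫_0^4 (3*cos(3*π*x/4)) v dx for all v ∈ V.

Multiply both sides by a test function v and integrate from 0 to 4:
  ∫_0^4 −u''(x) v(x) dx = ∫_0^4 f(x) v(x) dx.
Integrate the LHS by parts once:
  ∫_0^4 −u'' v dx = −[u'(x) v(x)]_0^4 + ∫_0^4 u'(x) v'(x) dx.
Thus ∫_0^4 u'(x) v'(x) dx = ∫_0^4 f(x) v(x) dx + [u'(x) v(x)]_0^4.
Choose V so that boundary terms are either known or forced to vanish.
u has homogeneous Neumann: u'(0) = u'(4) = 0. So [u' v]_0^4 = 0·v(4) − 0·v(0) = 0 for any v; take V = H^1(0, 4).
Weak formulation: find u (satisfying any essential BC) such that ∫_0^4 u'(x) v'(x) dx = ∫_0^4 f v dx for all v ∈ V (homogeneous Neumann, so boundary terms vanish).
Substituting f(x) = 3*cos(3*π*x/4), the right-hand side is ∫_0^4 (3*cos(3*π*x/4)) v dx.
Compatibility check (pure Neumann): taking v ≡ 1 ∈ V gives 0 = ∫_0^4 f dx + (0) − (0), i.e. ∫_0^4 f dx must equal u'(0) − u'(4) = 0. Indeed ∫_0^4 (3*cos(3*π*x/4)) dx = 0, so the data are compatible. The solution is then unique only up to an additive constant (fix it e.g. by requiring ∫_0^4 u dx = 0).


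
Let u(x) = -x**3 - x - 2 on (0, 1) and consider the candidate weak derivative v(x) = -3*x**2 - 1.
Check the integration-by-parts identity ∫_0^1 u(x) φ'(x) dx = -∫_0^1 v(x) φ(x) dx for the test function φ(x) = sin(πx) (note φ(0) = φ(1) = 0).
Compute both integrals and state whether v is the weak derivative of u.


LHS = -12/π^3 + 5/π, RHS = -12/π^3 + 5/π. Yes, v = u' weakly.

u(x) = -x**3 - x - 2, classical derivative u'(x) = -3*x**2 - 1.
φ(x) = sin(πx), so φ'(x) = π*cos(π*x).
Note φ(0) = φ(1) = 0, so the boundary term u·φ vanishes.
LHS = ∫_0^1 u(x) φ'(x) dx = ∫_0^1 (-π*x^3*cos(π*x) - π*x*cos(π*x) - 2*π*cos(π*x)) dx. Term by term:
  ∫_0^1 -2*π*cos(π*x) dx = 0;  ∫_0^1 -π*x*cos(π*x) dx = 2/π;  ∫_0^1 -π*x^3*cos(π*x) dx = -12/π^3 + 3/π.
Sum: 0 + 2/π + -12/π^3 + 3/π = -12/π^3 + 5/π.
So LHS = -12/π^3 + 5/π.
∫_0^1 v(x) φ(x) dx = ∫_0^1 (-3*x^2*sin(π*x) - sin(π*x)) dx. Term by term:
  ∫_0^1 -sin(π*x) dx = -2/π;  ∫_0^1 -3*x^2*sin(π*x) dx = -3/π + 12/π^3.
Sum: -2/π + -3/π + 12/π^3 = -5/π + 12/π^3.
So RHS = -∫_0^1 v(x) φ(x) dx = -12/π^3 + 5/π.
LHS = RHS, so the identity holds for this test φ.
Moreover u is smooth here and v(x) = u'(x) = -3*x**2 - 1 pointwise, so the identity holds for every test function. Hence v is the weak derivative of u.


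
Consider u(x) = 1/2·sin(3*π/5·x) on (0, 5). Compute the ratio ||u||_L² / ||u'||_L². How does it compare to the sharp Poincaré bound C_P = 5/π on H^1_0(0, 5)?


||u||_L² / ||u'||_L² = 5/(3*π) < C_P = 5/π.

u(x) = 1/2·sin(3*π/5·x), so u'(x) = 3*π*cos(3*π*x/5)/10.
Writing u(x) = A·sin(kπx/L) with A = 1/2 and k = 3, use ∫_0^L sin²(kπx/L) dx = L/2 and ∫_0^L cos²(kπx/L) dx = L/2.
u² = 1/4·sin²(3*π/5·x) and (u')² = 9*π^2/100·cos²(3*π/5·x), and each of sin², cos² integrates to L/2 = 5/2 over (0, 5).
∫_0^5 u² dx = 5/8, so ||u||_L² = sqrt(10)/4.
∫_0^5 (u')² dx = 9*π^2/40, so ||u'||_L² = 3*sqrt(10)*π/20.
Ratio ||u||_L² / ||u'||_L² = 5/(3*π).
Sharp Poincaré constant on H^1_0(0, 5) is C_P = L/π = 5/π, achieved by sin(π/5·x).
This is the k = 3 harmonic; the ratio L/(kπ) is strictly less than C_P = L/π, consistent with the sharp inequality ||u||_L² ≤ C_P ||u'||_L².


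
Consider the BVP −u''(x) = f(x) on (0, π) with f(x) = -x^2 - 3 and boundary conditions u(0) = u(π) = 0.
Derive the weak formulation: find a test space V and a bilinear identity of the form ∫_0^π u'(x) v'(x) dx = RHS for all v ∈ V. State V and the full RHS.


V = H^1_0(0, π) (so v(0) = v(π) = 0); weak form: ∫_0^π u'v' dx = ∫_0^π (-x^2 - 3) v dx for all v ∈ V.

Multiply both sides by a test function v and integrate from 0 to π:
  ∫_0^π −u''(x) v(x) dx = ∫_0^π f(x) v(x) dx.
Integrate the LHS by parts once:
  ∫_0^π −u'' v dx = −[u'(x) v(x)]_0^π + ∫_0^π u'(x) v'(x) dx.
Thus ∫_0^π u'(x) v'(x) dx = ∫_0^π f(x) v(x) dx + [u'(x) v(x)]_0^π.
Choose V so that boundary terms are either known or forced to vanish.
u is Dirichlet: u(0) = u(π) = 0. Let V = H^1_0(0, π); then v(0) = v(π) = 0, and [u' v]_0^π = 0.
Weak formulation: find u (satisfying any essential BC) such that ∫_0^π u'(x) v'(x) dx = ∫_0^π f v dx for all v ∈ V.
Substituting f(x) = -x^2 - 3, the right-hand side is ∫_0^π (-x^2 - 3) v dx.


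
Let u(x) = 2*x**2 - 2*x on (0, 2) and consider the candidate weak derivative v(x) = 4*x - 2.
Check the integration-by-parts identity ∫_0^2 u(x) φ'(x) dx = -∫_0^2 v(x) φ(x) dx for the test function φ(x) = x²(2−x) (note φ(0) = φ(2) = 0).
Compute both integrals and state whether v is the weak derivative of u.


LHS = -56/15, RHS = -56/15. Yes, v = u' weakly.

u(x) = 2*x**2 - 2*x, classical derivative u'(x) = 4*x - 2.
φ(x) = x²(2−x), so φ'(x) = x*(4 - 3*x).
Note φ(0) = φ(2) = 0, so the boundary term u·φ vanishes.
LHS = ∫_0^2 u(x) φ'(x) dx = ∫_0^2 (-6*x^4 + 14*x^3 - 8*x^2) dx. Term by term:
  ∫_0^2 -6*x^4 dx = -192/5;  ∫_0^2 14*x^3 dx = 56;  ∫_0^2 -8*x^2 dx = -64/3.
Sum: -192/5 + 56 − 64/3 = -56/15.
So LHS = -56/15.
∫_0^2 v(x) φ(x) dx = ∫_0^2 (-4*x^4 + 10*x^3 - 4*x^2) dx. Term by term:
  ∫_0^2 -4*x^4 dx = -128/5;  ∫_0^2 10*x^3 dx = 40;  ∫_0^2 -4*x^2 dx = -32/3.
Sum: -128/5 + 40 − 32/3 = 56/15.
So RHS = -∫_0^2 v(x) φ(x) dx = -56/15.
LHS = RHS, so the identity holds for this test φ.
Moreover u is smooth here and v(x) = u'(x) = 4*x - 2 pointwise, so the identity holds for every test function. Hence v is the weak derivative of u.


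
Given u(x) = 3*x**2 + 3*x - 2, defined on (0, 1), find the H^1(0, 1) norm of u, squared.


||u||_{H^1}^2 = 423/10

The H^1 norm (squared) on an interval (0, L) is
  ||u||_{H^1}^2 = ∫_0^L u(x)^2 dx + ∫_0^L u'(x)^2 dx.
Compute u'(x) = 6*x + 3.
Then u(x)^2 = 9*x**4 + 18*x**3 - 3*x**2 - 12*x + 4 and u'(x)^2 = 36*x**2 + 36*x + 9.
Integrate each monomial from 0 to 1 using ∫_0^1 c·x^n dx = c·1^(n+1)/(n+1):
  ∫_0^1 u(x)^2 dx = ∫_0^1 (9*x^4 + 18*x^3 - 3*x^2 - 12*x + 4) dx. Term by term:
    ∫_0^1 9*x^4 dx = 9/5;  ∫_0^1 18*x^3 dx = 9/2;  ∫_0^1 -3*x^2 dx = -1;
    ∫_0^1 -12*x dx = -6;  ∫_0^1 4 dx = 4.
  Sum: 9/5 + 9/2 − 1 − 6 + 4 = 33/10.
  ∫_0^1 u'(x)^2 dx = ∫_0^1 (36*x^2 + 36*x + 9) dx. Term by term:
    ∫_0^1 36*x^2 dx = 12;  ∫_0^1 36*x dx = 18;  ∫_0^1 9 dx = 9.
  Sum: 12 + 18 + 9 = 39.
Adding: ||u||_{H^1}^2 = 33/10 + 39 = 423/10.


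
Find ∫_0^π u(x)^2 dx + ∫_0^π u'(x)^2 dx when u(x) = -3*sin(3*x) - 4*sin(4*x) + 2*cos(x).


||u||_{H^1(0,π)}^2 = -256/15 + 185*π

u'(x) = -2*sin(x) - 9*cos(3*x) - 16*cos(4*x).
Expand u² and (u')² and integrate term by term on (0, π), using: for integers n ≥ 1, ∫_0^π sin²(nx) dx = ∫_0^π cos²(nx) dx = π/2; for n ≠ n', ∫_0^π sin(nx)sin(n'x) dx = ∫_0^π cos(nx)cos(n'x) dx = 0; and by product-to-sum, ∫_0^π sin(nx)cos(n'x) dx = ½∫_0^π [sin((n+n')x) + sin((n−n')x)] dx, which is 0 when n+n' is even and 2n/(n²−n'²) when n+n' is odd (it need not vanish on (0, π)).
  u² squared terms: (-4)²·∫sin(4x)² dx = 16·π/2 = 8*π;  (-3)²·∫sin(3x)² dx = 9·π/2 = 9*π/2;  (2)²·∫cos(x)² dx = 4·π/2 = 2*π.
  u² cross terms: 2·(-4)·(-3)·∫sin(4x)·sin(3x) dx = 24·(0) = 0;  2·(-4)·(2)·∫sin(4x)·cos(x) dx = -16·(8/15) = -128/15;  2·(-3)·(2)·∫sin(3x)·cos(x) dx = -12·(0) = 0.
  So ∫_0^π u² dx = 8*π + 9*π/2 + 2*π + 0 − 128/15 + 0 = -128/15 + 29*π/2.
  (u')² squared terms: (-16)²·∫cos(4x)² dx = 256·π/2 = 128*π;  (-9)²·∫cos(3x)² dx = 81·π/2 = 81*π/2;  (-2)²·∫sin(x)² dx = 4·π/2 = 2*π.
  (u')² cross terms: 2·(-16)·(-9)·∫cos(4x)·cos(3x) dx = 288·(0) = 0;  2·(-16)·(-2)·∫cos(4x)·sin(x) dx = 64·(-2/15) = -128/15;  2·(-9)·(-2)·∫cos(3x)·sin(x) dx = 36·(0) = 0.
  So ∫_0^π (u')² dx = 128*π + 81*π/2 + 2*π + 0 − 128/15 + 0 = -128/15 + 341*π/2.
||u||_{H^1}^2 = (-128/15 + 29*π/2) + (-128/15 + 341*π/2) = -256/15 + 185*π.


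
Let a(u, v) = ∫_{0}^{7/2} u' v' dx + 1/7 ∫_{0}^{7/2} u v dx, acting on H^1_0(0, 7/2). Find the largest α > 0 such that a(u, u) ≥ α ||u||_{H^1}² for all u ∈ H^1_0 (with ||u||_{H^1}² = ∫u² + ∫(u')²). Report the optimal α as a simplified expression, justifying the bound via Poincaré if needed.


α = (7 + 4*π^2)/(4*π^2 + 49)

Coercivity of a(·,·) on H^1_0(0, 7/2) means a(u, u) ≥ α ||u||_{H^1}² for every u ∈ H^1_0.
The interval has length L = 7/2, and Poincaré/coercivity depend only on L. Here a(u, u) = ∫(u')² + (1/7)·∫u².
Here 0 < c = 1/7 < 1. The condition a(u,u) ≥ α||u||_{H^1}² reads (1−α)∫(u')² ≥ (α−c)∫u². Any admissible α is ≤ 1 (rapidly oscillating u have ∫u²/∫(u')² → 0), and α = 1 would force 0 ≥ (1−c)∫u², impossible since c < 1; so 1−α > 0. By the sharp Poincaré inequality on H^1_0 of an interval of length L, ∫(u')² ≥ (π/L)²∫u² with equality for the first sine mode sin(π(x−x₀)/L) (x₀ the left endpoint), so the inequality holds for all u iff (1−α)(π/L)² ≥ α − c, i.e. α ≤ ((π/L)² + c)/((π/L)² + 1) = (1 + c(L/π)²)/(1 + (L/π)²). With (π/L)² = 4*π^2/49 and c = 1/7, the largest admissible constant is α = ((π/L)² + c)/((π/L)² + 1).
Simplifying, α = (7 + 4*π^2)/(4*π^2 + 49).


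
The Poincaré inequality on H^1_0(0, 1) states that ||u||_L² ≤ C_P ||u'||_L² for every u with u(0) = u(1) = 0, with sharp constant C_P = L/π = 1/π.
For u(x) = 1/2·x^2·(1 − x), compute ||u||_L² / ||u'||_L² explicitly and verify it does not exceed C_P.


||u||_L² / ||u'||_L² = sqrt(14)/14 < C_P = 1/π.

u(x) = 1/2·x^2·(1 − x), so u'(x) = x*(2 - 3*x)/2.
u(x) = 1/2·x^2·(1 − x) vanishes at x = 0 and x = 1, so u ∈ H^1_0(0, 1). Differentiate via the product rule and integrate the resulting polynomials term by term.
  ∫_0^1 u² dx = ∫_0^1 (x^6/4 - x^5/2 + x^4/4) dx. Term by term:
    ∫_0^1 x^6/4 dx = 1/28;  ∫_0^1 -x^5/2 dx = -1/12;  ∫_0^1 x^4/4 dx = 1/20.
  Sum: 1/28 − 1/12 + 1/20 = 1/420.
  ∫_0^1 (u')² dx = ∫_0^1 (9*x^4/4 - 3*x^3 + x^2) dx. Term by term:
    ∫_0^1 9*x^4/4 dx = 9/20;  ∫_0^1 -3*x^3 dx = -3/4;  ∫_0^1 x^2 dx = 1/3.
  Sum: 9/20 − 3/4 + 1/3 = 1/30.
∫_0^1 u² dx = 1/420, so ||u||_L² = sqrt(105)/210.
∫_0^1 (u')² dx = 1/30, so ||u'||_L² = sqrt(30)/30.
Ratio ||u||_L² / ||u'||_L² = sqrt(14)/14.
Sharp Poincaré constant on H^1_0(0, 1) is C_P = L/π = 1/π, achieved by sin(π·x).
A polynomial bump cannot attain the sharp Poincaré constant (only the first sine eigenfunction does), so the ratio is strictly less than C_P, consistent with ||u||_L² ≤ C_P ||u'||_L².


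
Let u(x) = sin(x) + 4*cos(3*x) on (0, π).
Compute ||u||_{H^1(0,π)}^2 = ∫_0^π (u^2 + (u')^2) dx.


||u||_{H^1(0,π)}^2 = 81*π

u'(x) = -12*sin(3*x) + cos(x).
Expand u² and (u')² and integrate term by term on (0, π), using: for integers n ≥ 1, ∫_0^π sin²(nx) dx = ∫_0^π cos²(nx) dx = π/2; for n ≠ n', ∫_0^π sin(nx)sin(n'x) dx = ∫_0^π cos(nx)cos(n'x) dx = 0; and by product-to-sum, ∫_0^π sin(nx)cos(n'x) dx = ½∫_0^π [sin((n+n')x) + sin((n−n')x)] dx, which is 0 when n+n' is even and 2n/(n²−n'²) when n+n' is odd (it need not vanish on (0, π)).
  u² squared terms: (4)²·∫cos(3x)² dx = 16·π/2 = 8*π;  (1)²·∫sin(x)² dx = 1·π/2 = π/2.
  u² cross terms: 2·(4)·(1)·∫cos(3x)·sin(x) dx = 8·(0) = 0.
  So ∫_0^π u² dx = 8*π + π/2 + 0 = 17*π/2.
  (u')² squared terms: (-12)²·∫sin(3x)² dx = 144·π/2 = 72*π;  (1)²·∫cos(x)² dx = 1·π/2 = π/2.
  (u')² cross terms: 2·(-12)·(1)·∫sin(3x)·cos(x) dx = -24·(0) = 0.
  So ∫_0^π (u')² dx = 72*π + π/2 + 0 = 145*π/2.
||u||_{H^1}^2 = (17*π/2) + (145*π/2) = 81*π.


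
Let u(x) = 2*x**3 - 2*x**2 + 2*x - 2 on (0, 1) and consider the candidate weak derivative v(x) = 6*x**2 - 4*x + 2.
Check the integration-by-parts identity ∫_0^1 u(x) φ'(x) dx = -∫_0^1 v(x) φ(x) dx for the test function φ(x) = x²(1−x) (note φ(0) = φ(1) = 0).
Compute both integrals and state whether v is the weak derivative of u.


LHS = -1/6, RHS = -1/6. Yes, v = u' weakly.

u(x) = 2*x**3 - 2*x**2 + 2*x - 2, classical derivative u'(x) = 6*x**2 - 4*x + 2.
φ(x) = x²(1−x), so φ'(x) = x*(2 - 3*x).
Note φ(0) = φ(1) = 0, so the boundary term u·φ vanishes.
LHS = ∫_0^1 u(x) φ'(x) dx = ∫_0^1 (-6*x^5 + 10*x^4 - 10*x^3 + 10*x^2 - 4*x) dx. Term by term:
  ∫_0^1 -6*x^5 dx = -1;  ∫_0^1 10*x^4 dx = 2;  ∫_0^1 -10*x^3 dx = -5/2;
  ∫_0^1 10*x^2 dx = 10/3;  ∫_0^1 -4*x dx = -2.
Sum: -1 + 2 − 5/2 + 10/3 − 2 = -1/6.
So LHS = -1/6.
∫_0^1 v(x) φ(x) dx = ∫_0^1 (-6*x^5 + 10*x^4 - 6*x^3 + 2*x^2) dx. Term by term:
  ∫_0^1 -6*x^5 dx = -1;  ∫_0^1 10*x^4 dx = 2;  ∫_0^1 -6*x^3 dx = -3/2;
  ∫_0^1 2*x^2 dx = 2/3.
Sum: -1 + 2 − 3/2 + 2/3 = 1/6.
So RHS = -∫_0^1 v(x) φ(x) dx = -1/6.
LHS = RHS, so the identity holds for this test φ.
Moreover u is smooth here and v(x) = u'(x) = 6*x**2 - 4*x + 2 pointwise, so the identity holds for every test function. Hence v is the weak derivative of u.


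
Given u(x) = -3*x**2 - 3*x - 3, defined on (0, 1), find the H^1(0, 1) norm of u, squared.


||u||_{H^1}^2 = 723/10

The H^1 norm (squared) on an interval (0, L) is
  ||u||_{H^1}^2 = ∫_0^L u(x)^2 dx + ∫_0^L u'(x)^2 dx.
Compute u'(x) = -6*x - 3.
Then u(x)^2 = 9*x**4 + 18*x**3 + 27*x**2 + 18*x + 9 and u'(x)^2 = 36*x**2 + 36*x + 9.
Integrate each monomial from 0 to 1 using ∫_0^1 c·x^n dx = c·1^(n+1)/(n+1):
  ∫_0^1 u(x)^2 dx = ∫_0^1 (9*x^4 + 18*x^3 + 27*x^2 + 18*x + 9) dx. Term by term:
    ∫_0^1 9*x^4 dx = 9/5;  ∫_0^1 18*x^3 dx = 9/2;  ∫_0^1 27*x^2 dx = 9;
    ∫_0^1 18*x dx = 9;  ∫_0^1 9 dx = 9.
  Sum: 9/5 + 9/2 + 9 + 9 + 9 = 333/10.
  ∫_0^1 u'(x)^2 dx = ∫_0^1 (36*x^2 + 36*x + 9) dx. Term by term:
    ∫_0^1 36*x^2 dx = 12;  ∫_0^1 36*x dx = 18;  ∫_0^1 9 dx = 9.
  Sum: 12 + 18 + 9 = 39.
Adding: ||u||_{H^1}^2 = 333/10 + 39 = 723/10.


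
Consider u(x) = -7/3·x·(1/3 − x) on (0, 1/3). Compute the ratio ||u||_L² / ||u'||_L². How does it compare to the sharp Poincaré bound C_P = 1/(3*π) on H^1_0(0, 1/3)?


||u||_L² / ||u'||_L² = sqrt(10)/30 < C_P = 1/(3*π).

u(x) = -7/3·x·(1/3 − x), so u'(x) = 14*x/3 - 7/9.
u(x) = -7/3·x·(1/3 − x) vanishes at x = 0 and x = 1/3, so u ∈ H^1_0(0, 1/3). Differentiate via the product rule and integrate the resulting polynomials term by term.
  ∫_0^1/3 u² dx = ∫_0^1/3 (49*x^4/9 - 98*x^3/27 + 49*x^2/81) dx. Term by term:
    ∫_0^1/3 49*x^4/9 dx = 49/10935;  ∫_0^1/3 -98*x^3/27 dx = -49/4374;  ∫_0^1/3 49*x^2/81 dx = 49/6561.
  Sum: 49/10935 − 49/4374 + 49/6561 = 49/65610.
  ∫_0^1/3 (u')² dx = ∫_0^1/3 (196*x^2/9 - 196*x/27 + 49/81) dx. Term by term:
    ∫_0^1/3 196*x^2/9 dx = 196/729;  ∫_0^1/3 -196*x/27 dx = -98/243;  ∫_0^1/3 49/81 dx = 49/243.
  Sum: 196/729 − 98/243 + 49/243 = 49/729.
∫_0^1/3 u² dx = 49/65610, so ||u||_L² = 7*sqrt(10)/810.
∫_0^1/3 (u')² dx = 49/729, so ||u'||_L² = 7/27.
Ratio ||u||_L² / ||u'||_L² = sqrt(10)/30.
Sharp Poincaré constant on H^1_0(0, 1/3) is C_P = L/π = 1/(3*π), achieved by sin(3*π·x).
A polynomial bump cannot attain the sharp Poincaré constant (only the first sine eigenfunction does), so the ratio is strictly less than C_P, consistent with ||u||_L² ≤ C_P ||u'||_L².


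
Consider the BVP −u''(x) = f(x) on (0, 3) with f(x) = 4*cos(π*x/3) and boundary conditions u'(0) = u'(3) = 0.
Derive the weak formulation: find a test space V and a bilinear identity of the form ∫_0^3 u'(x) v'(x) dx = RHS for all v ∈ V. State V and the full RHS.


V = H^1(0, 3) (no boundary constraint on v; u is determined up to an additive constant); weak form: ∫_0^3 u'v' dx = ∫_0^3 (4*cos(π*x/3)) v dx for all v ∈ V.

Multiply both sides by a test function v and integrate from 0 to 3:
  ∫_0^3 −u''(x) v(x) dx = ∫_0^3 f(x) v(x) dx.
Integrate the LHS by parts once:
  ∫_0^3 −u'' v dx = −[u'(x) v(x)]_0^3 + ∫_0^3 u'(x) v'(x) dx.
Thus ∫_0^3 u'(x) v'(x) dx = ∫_0^3 f(x) v(x) dx + [u'(x) v(x)]_0^3.
Choose V so that boundary terms are either known or forced to vanish.
u has homogeneous Neumann: u'(0) = u'(3) = 0. So [u' v]_0^3 = 0·v(3) − 0·v(0) = 0 for any v; take V = H^1(0, 3).
Weak formulation: find u (satisfying any essential BC) such that ∫_0^3 u'(x) v'(x) dx = ∫_0^3 f v dx for all v ∈ V (homogeneous Neumann, so boundary terms vanish).
Substituting f(x) = 4*cos(π*x/3), the right-hand side is ∫_0^3 (4*cos(π*x/3)) v dx.
Compatibility check (pure Neumann): taking v ≡ 1 ∈ V gives 0 = ∫_0^3 f dx + (0) − (0), i.e. ∫_0^3 f dx must equal u'(0) − u'(3) = 0. Indeed ∫_0^3 (4*cos(π*x/3)) dx = 0, so the data are compatible. The solution is then unique only up to an additive constant (fix it e.g. by requiring ∫_0^3 u dx = 0).


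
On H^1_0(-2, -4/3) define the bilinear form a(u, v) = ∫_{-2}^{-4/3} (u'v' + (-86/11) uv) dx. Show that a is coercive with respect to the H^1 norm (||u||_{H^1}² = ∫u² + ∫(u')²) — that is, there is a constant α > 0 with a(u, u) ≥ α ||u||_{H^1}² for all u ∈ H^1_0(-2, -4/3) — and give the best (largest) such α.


α = (-344 + 99*π^2)/(11*(4 + 9*π^2))

Coercivity of a(·,·) on H^1_0(-2, -4/3) means a(u, u) ≥ α ||u||_{H^1}² for every u ∈ H^1_0.
The interval has length L = 2/3, and Poincaré/coercivity depend only on L. Here a(u, u) = ∫(u')² + (-86/11)·∫u².
Here c = -86/11 < 0 with |c| < (π/L)² = 9*π^2/4, so coercivity still holds. The condition a(u,u) ≥ α||u||_{H^1}² reads (1−α)∫(u')² ≥ (α−c)∫u². Any admissible α is ≤ 1 (rapidly oscillating u have ∫u²/∫(u')² → 0), and α = 1 would force 0 ≥ (1−c)∫u², impossible since c < 1; so 1−α > 0. By the sharp Poincaré inequality on H^1_0 of an interval of length L, ∫(u')² ≥ (π/L)²∫u² with equality for the first sine mode sin(π(x−x₀)/L) (x₀ the left endpoint), so the inequality holds for all u iff (1−α)(π/L)² ≥ α − c, i.e. α ≤ ((π/L)² + c)/((π/L)² + 1) = (1 + c(L/π)²)/(1 + (L/π)²). (Direct route, valid since c ≤ 0: Poincaré gives c∫u² ≥ c(L/π)²∫(u')², so a(u,u) ≥ (1 + c(L/π)²)∫(u')², while ||u||_{H^1}² ≤ (1 + (L/π)²)∫(u')²; dividing yields the same α.) With (π/L)² = 9*π^2/4 and c = -86/11, the largest admissible constant is α = ((π/L)² + c)/((π/L)² + 1).
Simplifying, α = (-344 + 99*π^2)/(11*(4 + 9*π^2)).


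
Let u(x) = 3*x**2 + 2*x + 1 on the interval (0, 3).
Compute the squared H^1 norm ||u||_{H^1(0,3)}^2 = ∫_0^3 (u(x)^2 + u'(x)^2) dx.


||u||_{H^1}^2 = 6177/5

The H^1 norm (squared) on an interval (0, L) is
  ||u||_{H^1}^2 = ∫_0^L u(x)^2 dx + ∫_0^L u'(x)^2 dx.
Compute u'(x) = 6*x + 2.
Then u(x)^2 = 9*x**4 + 12*x**3 + 10*x**2 + 4*x + 1 and u'(x)^2 = 36*x**2 + 24*x + 4.
Integrate each monomial from 0 to 3 using ∫_0^3 c·x^n dx = c·3^(n+1)/(n+1):
  ∫_0^3 u(x)^2 dx = ∫_0^3 (9*x^4 + 12*x^3 + 10*x^2 + 4*x + 1) dx. Term by term:
    ∫_0^3 9*x^4 dx = 2187/5;  ∫_0^3 12*x^3 dx = 243;  ∫_0^3 10*x^2 dx = 90;
    ∫_0^3 4*x dx = 18;  ∫_0^3 1 dx = 3.
  Sum: 2187/5 + 243 + 90 + 18 + 3 = 3957/5.
  ∫_0^3 u'(x)^2 dx = ∫_0^3 (36*x^2 + 24*x + 4) dx. Term by term:
    ∫_0^3 36*x^2 dx = 324;  ∫_0^3 24*x dx = 108;  ∫_0^3 4 dx = 12.
  Sum: 324 + 108 + 12 = 444.
Adding: ||u||_{H^1}^2 = 3957/5 + 444 = 6177/5.


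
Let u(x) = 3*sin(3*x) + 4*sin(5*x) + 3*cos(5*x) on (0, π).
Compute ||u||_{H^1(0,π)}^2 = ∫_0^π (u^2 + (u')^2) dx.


||u||_{H^1(0,π)}^2 = 370*π

u'(x) = -15*sin(5*x) + 9*cos(3*x) + 20*cos(5*x).
Expand u² and (u')² and integrate term by term on (0, π), using: for integers n ≥ 1, ∫_0^π sin²(nx) dx = ∫_0^π cos²(nx) dx = π/2; for n ≠ n', ∫_0^π sin(nx)sin(n'x) dx = ∫_0^π cos(nx)cos(n'x) dx = 0; and by product-to-sum, ∫_0^π sin(nx)cos(n'x) dx = ½∫_0^π [sin((n+n')x) + sin((n−n')x)] dx, which is 0 when n+n' is even and 2n/(n²−n'²) when n+n' is odd (it need not vanish on (0, π)).
  u² squared terms: (3)²·∫cos(5x)² dx = 9·π/2 = 9*π/2;  (3)²·∫sin(3x)² dx = 9·π/2 = 9*π/2;  (4)²·∫sin(5x)² dx = 16·π/2 = 8*π.
  u² cross terms: 2·(3)·(3)·∫cos(5x)·sin(3x) dx = 18·(0) = 0;  2·(3)·(4)·∫cos(5x)·sin(5x) dx = 24·(0) = 0;  2·(3)·(4)·∫sin(3x)·sin(5x) dx = 24·(0) = 0.
  So ∫_0^π u² dx = 9*π/2 + 9*π/2 + 8*π + 0 + 0 + 0 = 17*π.
  (u')² squared terms: (-15)²·∫sin(5x)² dx = 225·π/2 = 225*π/2;  (9)²·∫cos(3x)² dx = 81·π/2 = 81*π/2;  (20)²·∫cos(5x)² dx = 400·π/2 = 200*π.
  (u')² cross terms: 2·(-15)·(9)·∫sin(5x)·cos(3x) dx = -270·(0) = 0;  2·(-15)·(20)·∫sin(5x)·cos(5x) dx = -600·(0) = 0;  2·(9)·(20)·∫cos(3x)·cos(5x) dx = 360·(0) = 0.
  So ∫_0^π (u')² dx = 225*π/2 + 81*π/2 + 200*π + 0 + 0 + 0 = 353*π.
||u||_{H^1}^2 = (17*π) + (353*π) = 370*π.


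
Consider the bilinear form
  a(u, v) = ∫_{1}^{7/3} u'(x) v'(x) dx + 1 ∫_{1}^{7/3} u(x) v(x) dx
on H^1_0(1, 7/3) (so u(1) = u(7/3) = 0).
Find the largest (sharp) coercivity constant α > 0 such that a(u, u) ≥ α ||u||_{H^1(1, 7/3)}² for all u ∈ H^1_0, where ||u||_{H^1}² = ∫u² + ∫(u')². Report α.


α = 1

Coercivity of a(·,·) on H^1_0(1, 7/3) means a(u, u) ≥ α ||u||_{H^1}² for every u ∈ H^1_0.
The interval has length L = 4/3, and Poincaré/coercivity depend only on L. Here a(u, u) = ∫(u')² + (1)·∫u².
Here c = 1 ≥ 1, so a(u,u) = ∫(u')² + c∫u² ≥ ∫(u')² + ∫u² = ||u||_{H^1}², i.e. α = 1 works. No larger α is possible: a(u,u) ≥ α||u||_{H^1}² means (1−α)∫(u')² ≥ (α−c)∫u², and for the modes u_n = sin(nπ(x−x₀)/L) (x₀ the left endpoint) one has ∫u_n²/∫(u_n')² = (L/(nπ))² → 0, so a(u_n,u_n)/||u_n||_{H^1}² → 1. Hence the optimal constant is α = 1.
Therefore α = 1.


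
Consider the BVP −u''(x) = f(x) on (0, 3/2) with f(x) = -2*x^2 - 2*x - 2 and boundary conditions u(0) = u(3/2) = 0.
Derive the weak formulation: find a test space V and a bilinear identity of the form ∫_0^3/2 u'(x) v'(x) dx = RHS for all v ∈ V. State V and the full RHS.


V = H^1_0(0, 3/2) (so v(0) = v(3/2) = 0); weak form: ∫_0^3/2 u'v' dx = ∫_0^3/2 (-2*x^2 - 2*x - 2) v dx for all v ∈ V.

Multiply both sides by a test function v and integrate from 0 to 3/2:
  ∫_0^3/2 −u''(x) v(x) dx = ∫_0^3/2 f(x) v(x) dx.
Integrate the LHS by parts once:
  ∫_0^3/2 −u'' v dx = −[u'(x) v(x)]_0^3/2 + ∫_0^3/2 u'(x) v'(x) dx.
Thus ∫_0^3/2 u'(x) v'(x) dx = ∫_0^3/2 f(x) v(x) dx + [u'(x) v(x)]_0^3/2.
Choose V so that boundary terms are either known or forced to vanish.
u is Dirichlet: u(0) = u(3/2) = 0. Let V = H^1_0(0, 3/2); then v(0) = v(3/2) = 0, and [u' v]_0^3/2 = 0.
Weak formulation: find u (satisfying any essential BC) such that ∫_0^3/2 u'(x) v'(x) dx = ∫_0^3/2 f v dx for all v ∈ V.
Substituting f(x) = -2*x^2 - 2*x - 2, the right-hand side is ∫_0^3/2 (-2*x^2 - 2*x - 2) v dx.


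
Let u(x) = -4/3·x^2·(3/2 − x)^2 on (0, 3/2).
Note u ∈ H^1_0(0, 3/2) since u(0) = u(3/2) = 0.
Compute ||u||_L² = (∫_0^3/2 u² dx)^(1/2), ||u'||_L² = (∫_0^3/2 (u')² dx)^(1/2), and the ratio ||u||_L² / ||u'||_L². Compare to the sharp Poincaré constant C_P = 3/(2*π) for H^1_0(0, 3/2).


||u||_L² / ||u'||_L² = sqrt(3)/4 < C_P = 3/(2*π).

u(x) = -4/3·x^2·(3/2 − x)^2, so u'(x) = 2*x*(-8*x^2 + 18*x - 9)/3.
u(x) = -4/3·x^2·(3/2 − x)^2 vanishes at x = 0 and x = 3/2, so u ∈ H^1_0(0, 3/2). Differentiate via the product rule and integrate the resulting polynomials term by term.
  ∫_0^3/2 u² dx = ∫_0^3/2 (16*x^8/9 - 32*x^7/3 + 24*x^6 - 24*x^5 + 9*x^4) dx. Term by term:
    ∫_0^3/2 16*x^8/9 dx = 243/32;  ∫_0^3/2 -32*x^7/3 dx = -2187/64;  ∫_0^3/2 24*x^6 dx = 6561/112;
    ∫_0^3/2 -24*x^5 dx = -729/16;  ∫_0^3/2 9*x^4 dx = 2187/160.
  Sum: 243/32 − 2187/64 + 6561/112 − 729/16 + 2187/160 = 243/2240.
  ∫_0^3/2 (u')² dx = ∫_0^3/2 (256*x^6/9 - 128*x^5 + 208*x^4 - 144*x^3 + 36*x^2) dx. Term by term:
    ∫_0^3/2 256*x^6/9 dx = 486/7;  ∫_0^3/2 -128*x^5 dx = -243;  ∫_0^3/2 208*x^4 dx = 3159/10;
    ∫_0^3/2 -144*x^3 dx = -729/4;  ∫_0^3/2 36*x^2 dx = 81/2.
  Sum: 486/7 − 243 + 3159/10 − 729/4 + 81/2 = 81/140.
∫_0^3/2 u² dx = 243/2240, so ||u||_L² = 9*sqrt(105)/280.
∫_0^3/2 (u')² dx = 81/140, so ||u'||_L² = 9*sqrt(35)/70.
Ratio ||u||_L² / ||u'||_L² = sqrt(3)/4.
Sharp Poincaré constant on H^1_0(0, 3/2) is C_P = L/π = 3/(2*π), achieved by sin(2*π/3·x).
A polynomial bump cannot attain the sharp Poincaré constant (only the first sine eigenfunction does), so the ratio is strictly less than C_P, consistent with ||u||_L² ≤ C_P ||u'||_L².


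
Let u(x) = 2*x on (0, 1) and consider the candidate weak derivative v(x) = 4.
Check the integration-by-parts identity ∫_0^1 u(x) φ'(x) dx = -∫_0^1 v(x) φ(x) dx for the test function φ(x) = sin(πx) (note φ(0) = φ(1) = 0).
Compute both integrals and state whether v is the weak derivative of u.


LHS = -4/π, RHS = -8/π. No, v is not the weak derivative of u.

u(x) = 2*x, classical derivative u'(x) = 2.
φ(x) = sin(πx), so φ'(x) = π*cos(π*x).
Note φ(0) = φ(1) = 0, so the boundary term u·φ vanishes.
LHS = ∫_0^1 u(x) φ'(x) dx = ∫_0^1 (2*π*x*cos(π*x)) dx. Term by term:
  ∫_0^1 2*π*x*cos(π*x) dx = -4/π.
So LHS = -4/π.
∫_0^1 v(x) φ(x) dx = ∫_0^1 (4*sin(π*x)) dx. Term by term:
  ∫_0^1 4*sin(π*x) dx = 8/π.
So RHS = -∫_0^1 v(x) φ(x) dx = -8/π.
LHS − RHS = 4/π ≠ 0, so the identity fails.
(For a valid weak derivative the identity must hold for EVERY test function, in particular this one. The failure shows v is NOT the weak derivative of u.)
Correct weak derivative would be u'(x) = 2.


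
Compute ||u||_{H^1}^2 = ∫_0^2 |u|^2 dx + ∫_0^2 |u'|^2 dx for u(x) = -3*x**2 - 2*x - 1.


||u||_{H^1}^2 = 4414/15

The H^1 norm (squared) on an interval (0, L) is
  ||u||_{H^1}^2 = ∫_0^L u(x)^2 dx + ∫_0^L u'(x)^2 dx.
Compute u'(x) = -6*x - 2.
Then u(x)^2 = 9*x**4 + 12*x**3 + 10*x**2 + 4*x + 1 and u'(x)^2 = 36*x**2 + 24*x + 4.
Integrate each monomial from 0 to 2 using ∫_0^2 c·x^n dx = c·2^(n+1)/(n+1):
  ∫_0^2 u(x)^2 dx = ∫_0^2 (9*x^4 + 12*x^3 + 10*x^2 + 4*x + 1) dx. Term by term:
    ∫_0^2 9*x^4 dx = 288/5;  ∫_0^2 12*x^3 dx = 48;  ∫_0^2 10*x^2 dx = 80/3;
    ∫_0^2 4*x dx = 8;  ∫_0^2 1 dx = 2.
  Sum: 288/5 + 48 + 80/3 + 8 + 2 = 2134/15.
  ∫_0^2 u'(x)^2 dx = ∫_0^2 (36*x^2 + 24*x + 4) dx. Term by term:
    ∫_0^2 36*x^2 dx = 96;  ∫_0^2 24*x dx = 48;  ∫_0^2 4 dx = 8.
  Sum: 96 + 48 + 8 = 152.
Adding: ||u||_{H^1}^2 = 2134/15 + 152 = 4414/15.


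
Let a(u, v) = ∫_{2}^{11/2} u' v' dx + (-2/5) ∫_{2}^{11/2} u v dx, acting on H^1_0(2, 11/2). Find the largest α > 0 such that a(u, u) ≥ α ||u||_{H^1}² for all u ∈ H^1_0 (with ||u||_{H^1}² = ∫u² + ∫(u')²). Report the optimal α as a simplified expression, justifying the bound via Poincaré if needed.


α = 2*(-49 + 10*π^2)/(5*(4*π^2 + 49))

Coercivity of a(·,·) on H^1_0(2, 11/2) means a(u, u) ≥ α ||u||_{H^1}² for every u ∈ H^1_0.
The interval has length L = 7/2, and Poincaré/coercivity depend only on L. Here a(u, u) = ∫(u')² + (-2/5)·∫u².
Here c = -2/5 < 0 with |c| < (π/L)² = 4*π^2/49, so coercivity still holds. The condition a(u,u) ≥ α||u||_{H^1}² reads (1−α)∫(u')² ≥ (α−c)∫u². Any admissible α is ≤ 1 (rapidly oscillating u have ∫u²/∫(u')² → 0), and α = 1 would force 0 ≥ (1−c)∫u², impossible since c < 1; so 1−α > 0. By the sharp Poincaré inequality on H^1_0 of an interval of length L, ∫(u')² ≥ (π/L)²∫u² with equality for the first sine mode sin(π(x−x₀)/L) (x₀ the left endpoint), so the inequality holds for all u iff (1−α)(π/L)² ≥ α − c, i.e. α ≤ ((π/L)² + c)/((π/L)² + 1) = (1 + c(L/π)²)/(1 + (L/π)²). (Direct route, valid since c ≤ 0: Poincaré gives c∫u² ≥ c(L/π)²∫(u')², so a(u,u) ≥ (1 + c(L/π)²)∫(u')², while ||u||_{H^1}² ≤ (1 + (L/π)²)∫(u')²; dividing yields the same α.) With (π/L)² = 4*π^2/49 and c = -2/5, the largest admissible constant is α = ((π/L)² + c)/((π/L)² + 1).
Simplifying, α = 2*(-49 + 10*π^2)/(5*(4*π^2 + 49)).


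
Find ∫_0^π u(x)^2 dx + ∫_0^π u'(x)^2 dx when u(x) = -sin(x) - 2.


||u||_{H^1(0,π)}^2 = 8 + 5*π

u'(x) = -cos(x).
Expand u² and (u')² and integrate term by term on (0, π), using: for integers n ≥ 1, ∫_0^π sin²(nx) dx = ∫_0^π cos²(nx) dx = π/2; for n ≠ n', ∫_0^π sin(nx)sin(n'x) dx = ∫_0^π cos(nx)cos(n'x) dx = 0; and by product-to-sum, ∫_0^π sin(nx)cos(n'x) dx = ½∫_0^π [sin((n+n')x) + sin((n−n')x)] dx, which is 0 when n+n' is even and 2n/(n²−n'²) when n+n' is odd (it need not vanish on (0, π)). For the constant mode: ∫_0^π 1 dx = π, ∫_0^π cos(nx) dx = 0, ∫_0^π sin(nx) dx = (1−(−1)^n)/n.
  u² squared terms: (-2)²·∫1 dx = 4·π = 4*π;  (-1)²·∫sin(x)² dx = 1·π/2 = π/2.
  u² cross terms: 2·(-2)·(-1)·∫1·sin(x) dx = 4·(2) = 8.
  So ∫_0^π u² dx = 4*π + π/2 + 8 = 8 + 9*π/2.
  (u')² squared terms: (-1)²·∫cos(x)² dx = 1·π/2 = π/2.
  So ∫_0^π (u')² dx = π/2.
||u||_{H^1}^2 = (8 + 9*π/2) + (π/2) = 8 + 5*π.


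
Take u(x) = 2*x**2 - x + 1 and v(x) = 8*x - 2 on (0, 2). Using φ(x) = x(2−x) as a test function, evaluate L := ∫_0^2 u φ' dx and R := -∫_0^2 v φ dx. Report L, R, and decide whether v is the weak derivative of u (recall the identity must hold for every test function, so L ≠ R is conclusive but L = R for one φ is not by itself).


LHS = -4, RHS = -8. No, v is not the weak derivative of u.

u(x) = 2*x**2 - x + 1, classical derivative u'(x) = 4*x - 1.
φ(x) = x(2−x), so φ'(x) = 2 - 2*x.
Note φ(0) = φ(2) = 0, so the boundary term u·φ vanishes.
LHS = ∫_0^2 u(x) φ'(x) dx = ∫_0^2 (-4*x^3 + 6*x^2 - 4*x + 2) dx. Term by term:
  ∫_0^2 -4*x^3 dx = -16;  ∫_0^2 6*x^2 dx = 16;  ∫_0^2 -4*x dx = -8;
  ∫_0^2 2 dx = 4.
Sum: -16 + 16 − 8 + 4 = -4.
So LHS = -4.
∫_0^2 v(x) φ(x) dx = ∫_0^2 (-8*x^3 + 18*x^2 - 4*x) dx. Term by term:
  ∫_0^2 -8*x^3 dx = -32;  ∫_0^2 18*x^2 dx = 48;  ∫_0^2 -4*x dx = -8.
Sum: -32 + 48 − 8 = 8.
So RHS = -∫_0^2 v(x) φ(x) dx = -8.
LHS − RHS = 4 ≠ 0, so the identity fails.
(For a valid weak derivative the identity must hold for EVERY test function, in particular this one. The failure shows v is NOT the weak derivative of u.)
Correct weak derivative would be u'(x) = 4*x - 1.
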